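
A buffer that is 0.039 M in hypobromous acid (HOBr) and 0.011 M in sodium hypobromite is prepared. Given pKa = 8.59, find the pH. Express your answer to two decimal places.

Using pH = pKa + log([base]/[acid]) with [base]/[acid] = 0.011/0.039:
pH = 8.59 + (-0.550) = 8.04

pH = 8.04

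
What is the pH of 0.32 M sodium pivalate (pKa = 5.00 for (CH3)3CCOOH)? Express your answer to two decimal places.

(CH3)3CCOO- is the conjugate base of the weak acid (CH3)3CCOOH.
Ka = 10^(−5.00) = 1.00 × 10^-5
Kb = Kw/Ka = 1.0×10^-14 / 1.00 × 10^-5 = 1.00 × 10^-9
From the ICE table, Kb = x²/(0.32 − x) = 1.00 × 10^-9.
Since Kb ≪ C₀, x ≈ √(Kb·C₀) = 1.79 × 10^-5 M.
pOH = −log(1.79 × 10^-5) = 4.75; pH = 14.00 − 4.75 = 9.25

pH = 9.25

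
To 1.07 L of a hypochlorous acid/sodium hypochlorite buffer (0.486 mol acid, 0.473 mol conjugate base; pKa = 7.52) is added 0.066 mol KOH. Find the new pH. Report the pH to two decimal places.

After neutralization: n(HOCl) = 0.42 mol, n(OCl-) = 0.539 mol.
pH = pKa + log(n_OCl-/n_HOCl) = 7.52 + log(0.539/0.42) = 7.52 + (+0.108)

pH = 7.63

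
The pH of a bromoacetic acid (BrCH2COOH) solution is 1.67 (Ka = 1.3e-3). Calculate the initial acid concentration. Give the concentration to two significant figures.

[H+] = 10^(-1.67) = 2.14 × 10^-2 M = x
Ka = x²/(C₀ − x) ⇒ C₀ = x + x²/Ka
C₀ = 2.14 × 10^-2 + (2.14 × 10^-2)²/(1.3 × 10^-3) = 3.74 × 10^-1 M

C₀ = 3.7 × 10^-1 M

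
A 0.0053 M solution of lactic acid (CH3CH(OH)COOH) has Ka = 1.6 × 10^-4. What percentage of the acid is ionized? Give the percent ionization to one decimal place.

CH3CH(OH)COOH ⇌ CH3CH(OH)COO- + H+; let x = [H+] at equilibrium.
Ka = x²/(C₀ − x); solving the quadratic gives x = 8.44 × 10^-4 M.
% ionization = x/C₀ × 100% = 8.44 × 10^-4/0.0053 × 100% = 15.9%

15.9%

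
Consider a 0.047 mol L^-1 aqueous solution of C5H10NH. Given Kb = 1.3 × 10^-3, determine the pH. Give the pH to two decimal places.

C5H10NH + H2O ⇌ C5H10NH2+ + OH-
Kb = [OH-]²/(0.047 − [OH-]) = 1.3 × 10^-3
The 5% rule fails; solving [OH-]² + Kb·[OH-] − Kb·C₀ = 0 exactly:
[OH-] = (−Kb + √(Kb² + 4·Kb·C₀))/2 = 7.19 × 10^-3 M
pOH = −log(7.19 × 10^-3) = 2.14; pH = 14.00 − 2.14 = 11.86

pH = 11.86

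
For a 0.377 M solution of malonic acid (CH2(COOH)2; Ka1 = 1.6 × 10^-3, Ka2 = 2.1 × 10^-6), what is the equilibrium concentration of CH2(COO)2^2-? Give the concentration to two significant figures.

2.1 × 10^-6 M

First ionization gives [H+] ≈ [CH2(COOH)COO-] = 2.38 × 10^-2 M.
Second step: Ka2 = [H+][CH2(COO)2^2-]/[CH2(COOH)COO-] ≈ [CH2(COO)2^2-] (since [H+] ≈ [CH2(COOH)COO-]).
So [CH2(COO)2^2-] ≈ Ka2.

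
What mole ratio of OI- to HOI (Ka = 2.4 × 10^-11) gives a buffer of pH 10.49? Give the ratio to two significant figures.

ratio = 0.74

pKa = -log(2.4 × 10^-11) = 10.620
pH = pKa + log(r) ⇒ log(r) = 10.49 − 10.620 = -0.130
r = [OI-]/[HOI] = 10^(-0.130) = 0.741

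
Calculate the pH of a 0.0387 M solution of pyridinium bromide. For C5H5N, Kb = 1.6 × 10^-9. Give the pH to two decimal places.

C5H5NH+ is the conjugate acid of the weak base C5H5N.
Ka = Kw/Kb = 1.0×10^-14 / 1.6 × 10^-9 = 6.25 × 10^-6
From the ICE table, Ka = [H+]²/(0.0387 − [H+]) = 6.25 × 10^-6.
Assume [H+] ≪ 0.0387: [H+] ≈ √(6.25 × 10^-6 × 0.0387) = 4.92 × 10^-4 M
pH = −log[H+] = −log(4.92 × 10^-4) = 3.31

pH = 3.31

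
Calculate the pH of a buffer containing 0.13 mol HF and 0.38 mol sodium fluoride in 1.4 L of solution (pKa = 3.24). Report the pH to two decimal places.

Henderson–Hasselbalch: pH = pKa + log([F-]/[HF]) = 3.24 + log(0.38/0.13)
pH = 3.24 + (+0.466) = 3.71

pH = 3.71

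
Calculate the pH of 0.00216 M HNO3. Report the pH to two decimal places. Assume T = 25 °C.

pH = 2.67

HNO3 is a strong acid and dissociates completely, so [H+] = 0.00216 M.
pH = -log(0.00216) = 2.67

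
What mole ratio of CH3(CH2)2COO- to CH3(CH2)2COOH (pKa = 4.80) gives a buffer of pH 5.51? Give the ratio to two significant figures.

ratio = 5.1

pH = pKa + log(r) ⇒ log(r) = 5.51 − 4.80 = +0.71
r = [CH3(CH2)2COO-]/[CH3(CH2)2COOH] = 10^(+0.71) = 5.13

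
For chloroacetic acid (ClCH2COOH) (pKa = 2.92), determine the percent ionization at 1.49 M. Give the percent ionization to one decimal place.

ClCH2COOH ⇌ ClCH2COO- + H+; let x = [H+] at equilibrium.
Ka = 10^(−2.92) = 1.20 × 10^-3
x ≈ √(Ka·C₀) = √(1.20 × 10^-3 × 1.49) = 4.23 × 10^-2 M
% ionization = x/C₀ × 100% = 4.23 × 10^-2/1.49 × 100% = 2.8%

2.8%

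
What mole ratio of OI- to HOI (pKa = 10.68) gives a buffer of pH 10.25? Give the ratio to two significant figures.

pH = pKa + log(r) ⇒ log(r) = 10.25 − 10.68 = -0.43
r = [OI-]/[HOI] = 10^(-0.43) = 0.372

ratio = 0.37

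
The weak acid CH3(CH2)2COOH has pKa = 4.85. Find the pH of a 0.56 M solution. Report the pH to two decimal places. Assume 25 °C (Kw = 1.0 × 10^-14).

CH3(CH2)2COOH ⇌ CH3(CH2)2COO- + H+
Ka = 10^(−4.85) = 1.41 × 10^-5
Ka = [H+]²/(0.56 − [H+]) = 1.41 × 10^-5
Assume [H+] ≪ 0.56: [H+] ≈ √(1.41 × 10^-5 × 0.56) = 2.81 × 10^-3 M
pH = −log[H+] = −log(2.81 × 10^-3) = 2.55

pH = 2.55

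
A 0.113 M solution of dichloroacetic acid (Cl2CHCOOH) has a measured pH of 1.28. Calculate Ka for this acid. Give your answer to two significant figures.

[H+] = 10^(-1.28) = 5.25 × 10^-2 M
At equilibrium [HA] = 0.113 − 5.25 × 10^-2 = 6.05 × 10^-2 M
Ka = [H+][A-]/[HA] = (5.25 × 10^-2)² / 6.05 × 10^-2 = 4.6 × 10^-2

Ka = 4.6 × 10^-2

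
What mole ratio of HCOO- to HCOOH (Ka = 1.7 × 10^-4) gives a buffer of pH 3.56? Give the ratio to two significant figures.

ratio = 0.62

pKa = -log(1.7 × 10^-4) = 3.770
pH = pKa + log(r) ⇒ log(r) = 3.56 − 3.770 = -0.210
r = [HCOO-]/[HCOOH] = 10^(-0.210) = 0.617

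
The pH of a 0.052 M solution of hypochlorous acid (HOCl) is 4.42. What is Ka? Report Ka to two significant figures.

Ka = 2.8 × 10^-8

[H+] = 10^(-4.42) = 3.80 × 10^-5 M
At equilibrium [HA] = 0.052 − 3.80 × 10^-5 = 5.20 × 10^-2 M
Ka = [H+][A-]/[HA] = (3.80 × 10^-5)² / 5.20 × 10^-2 = 2.8 × 10^-8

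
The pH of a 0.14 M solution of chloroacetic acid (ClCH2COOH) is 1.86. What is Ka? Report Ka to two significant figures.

[H+] = 10^(-1.86) = 1.38 × 10^-2 M
At equilibrium [HA] = 0.14 − 1.38 × 10^-2 = 1.26 × 10^-1 M
Ka = [H+][A-]/[HA] = (1.38 × 10^-2)² / 1.26 × 10^-1 = 1.5 × 10^-3

Ka = 1.5 × 10^-3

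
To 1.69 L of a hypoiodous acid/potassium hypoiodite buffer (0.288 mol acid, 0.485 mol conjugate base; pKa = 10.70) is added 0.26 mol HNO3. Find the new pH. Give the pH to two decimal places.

After neutralization: n(HOI) = 0.548 mol, n(OI-) = 0.225 mol.
Henderson–Hasselbalch with mole ratio 0.225/0.548: pH = 10.70 + (-0.387)

pH = 10.31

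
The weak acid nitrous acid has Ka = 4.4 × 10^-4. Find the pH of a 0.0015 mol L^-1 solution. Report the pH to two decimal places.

pH = 3.21

HNO2 ⇌ NO2- + H+
From the ICE table, Ka = [H+]²/(0.0015 − [H+]) = 4.4 × 10^-4.
Here C₀/Ka ≈ 3.41, so the small-[H+] approximation fails. Use the quadratic:
[H+] = (−Ka + √(Ka² + 4·Ka·C₀))/2 = 6.22 × 10^-4 M
pH = −log[H+] = −log(6.22 × 10^-4) = 3.21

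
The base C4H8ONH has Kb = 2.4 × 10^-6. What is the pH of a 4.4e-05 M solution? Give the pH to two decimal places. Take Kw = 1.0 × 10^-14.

C4H8ONH + H2O ⇌ C4H8ONH2+ + OH-
From the ICE table, Kb = [OH-]²/(4.4e-05 − [OH-]) = 2.4 × 10^-6.
Here C₀/Kb ≈ 18.3, so the small-[OH-] approximation fails. Use the quadratic:
[OH-] = (−Kb + √(Kb² + 4·Kb·C₀))/2 = 9.15 × 10^-6 M
pOH = −log(9.15 × 10^-6) = 5.04; pH = 14.00 − 5.04 = 8.96

pH = 8.96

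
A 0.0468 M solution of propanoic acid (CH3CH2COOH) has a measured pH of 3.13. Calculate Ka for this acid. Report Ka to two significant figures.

Ka = 1.2 × 10^-5

[H+] = 10^(-3.13) = 7.41 × 10^-4 M
At equilibrium [HA] = 0.0468 − 7.41 × 10^-4 = 4.61 × 10^-2 M
Ka = [H+][A-]/[HA] = (7.41 × 10^-4)² / 4.61 × 10^-2 = 1.2 × 10^-5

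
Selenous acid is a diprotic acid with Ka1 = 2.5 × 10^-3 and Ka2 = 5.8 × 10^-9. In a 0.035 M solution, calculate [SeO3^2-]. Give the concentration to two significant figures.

5.8 × 10^-9 M

First ionization gives [H+] ≈ [HSeO3-] = 8.19 × 10^-3 M.
Second step: Ka2 = [H+][SeO3^2-]/[HSeO3-] ≈ [SeO3^2-] (since [H+] ≈ [HSeO3-]).
So [SeO3^2-] ≈ Ka2.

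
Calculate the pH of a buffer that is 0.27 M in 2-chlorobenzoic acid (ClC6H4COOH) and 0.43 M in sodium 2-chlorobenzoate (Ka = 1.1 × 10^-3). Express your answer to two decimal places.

pH = 3.16

pKa = −log(1.1 × 10^-3) = 2.959
pH = pKa + log([A⁻]/[HA]) = 2.959 + log(0.43/0.27)
pH = 2.959 + (+0.202) = 3.16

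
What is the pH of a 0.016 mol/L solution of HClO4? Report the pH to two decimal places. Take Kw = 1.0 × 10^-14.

pH = 1.80

HClO4 is a strong acid and dissociates completely, so [H+] = 0.016 M.
pH = -log(0.016) = 1.80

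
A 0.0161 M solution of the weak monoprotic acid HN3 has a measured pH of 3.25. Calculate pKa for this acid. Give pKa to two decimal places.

[H+] = 10^(-3.25) = 5.62 × 10^-4 M
At equilibrium [HA] = 0.0161 − 5.62 × 10^-4 = 1.55 × 10^-2 M
Ka = [H+][A-]/[HA] = (5.62 × 10^-4)² / 1.55 × 10^-2 = 2.04 × 10^-5
pKa = -log(2.04 × 10^-5) = 4.69

pKa = 4.69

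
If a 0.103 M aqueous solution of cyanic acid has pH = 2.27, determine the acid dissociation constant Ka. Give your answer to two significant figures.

Ka = 3.0 × 10^-4

[H+] = 10^(-2.27) = 5.37 × 10^-3 M
At equilibrium [HA] = 0.103 − 5.37 × 10^-3 = 9.76 × 10^-2 M
Ka = [H+][A-]/[HA] = (5.37 × 10^-3)² / 9.76 × 10^-2 = 3.0 × 10^-4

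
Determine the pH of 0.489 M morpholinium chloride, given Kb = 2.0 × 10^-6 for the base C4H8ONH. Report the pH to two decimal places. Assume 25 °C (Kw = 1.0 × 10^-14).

C4H8ONH2+ is the conjugate acid of the weak base C4H8ONH.
Ka = Kw/Kb = 1.0×10^-14 / 2.0 × 10^-6 = 5.00 × 10^-9
Ka = x²/(0.489 − x) = 5.00 × 10^-9
Assume x ≪ 0.489: x ≈ √(5.00 × 10^-9 × 0.489) = 4.94 × 10^-5 M
(x/C₀ = 0.01% < 5%, so the approximation holds.)
pH = −log(4.94 × 10^-5) = 4.31

pH = 4.31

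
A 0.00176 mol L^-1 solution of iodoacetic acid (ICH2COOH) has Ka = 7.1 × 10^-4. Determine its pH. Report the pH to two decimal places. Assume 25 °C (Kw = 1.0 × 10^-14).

pH = 3.09

ICH2COOH ⇌ ICH2COO- + H+
Ka = x²/(0.00176 − x) = 7.1 × 10^-4
The 5% rule fails; solving x² + Ka·x − Ka·C₀ = 0 exactly:
x = (−Ka + √(Ka² + 4·Ka·C₀))/2 = 8.18 × 10^-4 M
pH = −log(8.18 × 10^-4) = 3.09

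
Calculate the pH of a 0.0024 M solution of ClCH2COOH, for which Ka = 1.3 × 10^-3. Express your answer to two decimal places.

ClCH2COOH ⇌ ClCH2COO- + H+
Ka = [H+]²/(0.0024 − [H+]) = 1.3 × 10^-3
Here C₀/Ka ≈ 1.85, so the small-[H+] approximation fails. Use the quadratic:
[H+] = (−Ka + √(Ka² + 4·Ka·C₀))/2 = 1.23 × 10^-3 M
pH = −log[H+] = −log(1.23 × 10^-3) = 2.91

pH = 2.91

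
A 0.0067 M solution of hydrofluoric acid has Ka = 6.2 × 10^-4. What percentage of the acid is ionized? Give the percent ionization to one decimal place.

26.1%

HF ⇌ F- + H+; let x = [H+] at equilibrium.
Solve x² + 0.00062x − 4.15e-06 = 0 → x = 1.75 × 10^-3 M
% ionization = x/C₀ × 100% = 1.75 × 10^-3/0.0067 × 100% = 26.1%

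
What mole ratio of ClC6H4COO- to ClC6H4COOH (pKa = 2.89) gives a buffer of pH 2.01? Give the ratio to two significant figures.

pH = pKa + log(r) ⇒ log(r) = 2.01 − 2.89 = -0.88
r = [ClC6H4COO-]/[ClC6H4COOH] = 10^(-0.88) = 0.132

ratio = 0.13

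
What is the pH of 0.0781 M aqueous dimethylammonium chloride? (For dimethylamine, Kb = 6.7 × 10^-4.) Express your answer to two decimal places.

pH = 5.97

(CH3)2NH2+ is the conjugate acid of the weak base (CH3)2NH.
Ka = Kw/Kb = 1.0×10^-14 / 6.7 × 10^-4 = 1.49 × 10^-11
Ka = x²/(0.0781 − x) = 1.49 × 10^-11
Since Ka ≪ C₀, x ≈ √(Ka·C₀) = 1.08 × 10^-6 M.
Check: 0.0014% ionized — well under 5%, approximation valid.
pH = −log[H+] = −log(1.08 × 10^-6) = 5.97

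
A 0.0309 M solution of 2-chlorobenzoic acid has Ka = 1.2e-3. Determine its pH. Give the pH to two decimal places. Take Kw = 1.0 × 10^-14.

ClC6H4COOH ⇌ ClC6H4COO- + H+
Let x = [H+] at equilibrium. Ka = x²/(0.0309 − x).
Here C₀/Ka ≈ 25.8, so the small-x approximation fails. Use the quadratic:
x = [−0.0012 + √(0.0012² + 0.000148)]/2 = 5.52 × 10^-3 M
pH = −log[H+] = −log(5.52 × 10^-3) = 2.26

pH = 2.26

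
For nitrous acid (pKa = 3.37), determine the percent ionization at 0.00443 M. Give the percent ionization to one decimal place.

HNO2 ⇌ NO2- + H+; let x = [H+] at equilibrium.
Ka = 10^(−3.37) = 4.27 × 10^-4
Solve x² + 0.000427x − 1.89e-06 = 0 → x = 1.18 × 10^-3 M
Fraction ionized = 1.18 × 10^-3 / 0.00443 = 0.2664 → 26.6%

26.6%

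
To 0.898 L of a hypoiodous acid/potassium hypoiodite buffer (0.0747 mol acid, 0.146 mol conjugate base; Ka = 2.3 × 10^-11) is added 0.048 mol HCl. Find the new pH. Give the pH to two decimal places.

pH = 10.54

After neutralization: n(HOI) = 0.123 mol, n(OI-) = 0.098 mol.
pKa = −log(2.3 × 10^-11) = 10.638
pH = pKa + log(n_OI-/n_HOI) = 10.638 + log(0.098/0.123) = 10.638 + (-0.099)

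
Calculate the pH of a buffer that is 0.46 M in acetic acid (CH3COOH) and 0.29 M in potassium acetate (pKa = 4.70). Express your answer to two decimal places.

Using pH = pKa + log([base]/[acid]) with [base]/[acid] = 0.29/0.46:
pH = 4.70 + (-0.200) = 4.50

pH = 4.50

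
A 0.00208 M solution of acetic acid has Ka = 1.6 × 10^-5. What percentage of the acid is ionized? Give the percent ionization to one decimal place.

CH3COOH ⇌ CH3COO- + H+; let x = [H+] at equilibrium.
Solve x² + 1.6e-05x − 3.33e-08 = 0 → x = 1.75 × 10^-4 M
% ionization = x/C₀ × 100% = 1.75 × 10^-4/0.00208 × 100% = 8.4%

8.4%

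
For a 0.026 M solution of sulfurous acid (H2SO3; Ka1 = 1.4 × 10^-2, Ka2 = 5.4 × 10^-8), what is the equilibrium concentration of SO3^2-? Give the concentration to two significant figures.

5.4 × 10^-8 M

First ionization gives [H+] ≈ [HSO3-] = 1.33 × 10^-2 M.
Second step: Ka2 = [H+][SO3^2-]/[HSO3-] ≈ [SO3^2-] (since [H+] ≈ [HSO3-]).
So [SO3^2-] ≈ Ka2.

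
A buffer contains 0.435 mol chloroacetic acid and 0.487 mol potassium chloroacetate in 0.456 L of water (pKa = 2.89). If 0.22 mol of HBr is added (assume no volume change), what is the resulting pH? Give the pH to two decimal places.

pH = 2.50

Added H+ converts ClCH2COO- to ClCH2COOH: ClCH2COOH → 0.655 mol, ClCH2COO- → 0.267 mol.
Henderson–Hasselbalch with mole ratio 0.267/0.655: pH = 2.89 + (-0.390)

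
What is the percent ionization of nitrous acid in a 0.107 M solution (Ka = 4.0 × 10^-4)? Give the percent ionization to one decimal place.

HNO2 ⇌ NO2- + H+; let x = [H+] at equilibrium.
Ka = x²/(C₀ − x); solving the quadratic gives x = 6.35 × 10^-3 M.
% ionization = x/C₀ × 100% = 6.35 × 10^-3/0.107 × 100% = 5.9%

5.9%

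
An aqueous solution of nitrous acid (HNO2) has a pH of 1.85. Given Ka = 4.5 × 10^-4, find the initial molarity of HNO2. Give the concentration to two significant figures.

[H+] = 10^(-1.85) = 1.41 × 10^-2 M = x
Ka = x²/(C₀ − x) ⇒ C₀ = x + x²/Ka
C₀ = 1.41 × 10^-2 + (1.41 × 10^-2)²/(4.5 × 10^-4) = 4.56 × 10^-1 M

C₀ = 4.6 × 10^-1 M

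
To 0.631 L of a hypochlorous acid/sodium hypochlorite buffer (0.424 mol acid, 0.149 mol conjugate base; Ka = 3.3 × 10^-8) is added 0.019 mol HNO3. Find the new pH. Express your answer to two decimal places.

After neutralization: n(HOCl) = 0.443 mol, n(OCl-) = 0.13 mol.
pKa = −log(3.3 × 10^-8) = 7.481
pH = pKa + log(n_OCl-/n_HOCl) = 7.481 + log(0.13/0.443) = 7.481 + (-0.532)

pH = 6.95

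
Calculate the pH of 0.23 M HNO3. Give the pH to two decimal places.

pH = 0.64

HNO3 is a strong acid and dissociates completely, so [H+] = 0.23 M.
pH = -log(0.23) = 0.64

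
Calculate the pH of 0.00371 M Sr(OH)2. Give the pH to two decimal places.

pH = 11.87

Sr(OH)2 is a strong base (each formula unit releases 2 OH-); [OH-] = 0.00742 M.
pOH = -log(0.00742) = 2.13
pH = 14.00 - 2.13 = 11.87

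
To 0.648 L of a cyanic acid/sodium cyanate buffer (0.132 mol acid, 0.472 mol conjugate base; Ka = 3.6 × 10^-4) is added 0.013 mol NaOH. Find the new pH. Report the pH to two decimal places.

pH = 4.05

OH- converts HOCN to OCN-: HOCN → 0.119 mol, OCN- → 0.485 mol.
pKa = −log(3.6 × 10^-4) = 3.444
Henderson–Hasselbalch with mole ratio 0.485/0.119: pH = 3.444 + (+0.610)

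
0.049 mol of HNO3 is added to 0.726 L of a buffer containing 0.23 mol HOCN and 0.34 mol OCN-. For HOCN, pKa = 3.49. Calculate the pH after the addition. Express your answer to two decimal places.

Added H+ converts OCN- to HOCN: HOCN → 0.279 mol, OCN- → 0.291 mol.
pH = pKa + log([A⁻]/[HA]) = 3.49 + log(0.291/0.279) = 3.49 +0.018

pH = 3.51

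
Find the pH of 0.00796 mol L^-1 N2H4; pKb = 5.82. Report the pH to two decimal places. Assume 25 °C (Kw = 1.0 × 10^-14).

pH = 10.04

N2H4 + H2O ⇌ N2H5+ + OH-
Kb = 10^(−5.82) = 1.51 × 10^-6
From the ICE table, Kb = [OH-]²/(0.00796 − [OH-]) = 1.51 × 10^-6.
Assume [OH-] ≪ 0.00796: [OH-] ≈ √(1.51 × 10^-6 × 0.00796) = 1.10 × 10^-4 M
([OH-]/C₀ = 1.4% < 5%, so the approximation holds.)
pOH = 3.96, so pH = 14.00 − pOH = 10.04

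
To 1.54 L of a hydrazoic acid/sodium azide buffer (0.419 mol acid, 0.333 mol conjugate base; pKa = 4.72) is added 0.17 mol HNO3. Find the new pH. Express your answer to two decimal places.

pH = 4.16

Added H+ converts N3- to HN3: HN3 → 0.589 mol, N3- → 0.163 mol.
pH = pKa + log([A⁻]/[HA]) = 4.72 + log(0.163/0.589) = 4.72 -0.558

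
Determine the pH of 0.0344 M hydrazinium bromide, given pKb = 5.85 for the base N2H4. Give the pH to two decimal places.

N2H5+ is the conjugate acid of the weak base N2H4.
Kb = 10^(−5.85) = 1.41 × 10^-6
Ka = Kw/Kb = 1.0×10^-14 / 1.41 × 10^-6 = 7.09 × 10^-9
From the ICE table, Ka = [H+]²/(0.0344 − [H+]) = 7.09 × 10^-9.
Neglecting [H+] in the denominator: [H+] = √(7.09 × 10^-9 × 0.0344) = 1.56 × 10^-5 M
pH = −log(1.56 × 10^-5) = 4.81

pH = 4.81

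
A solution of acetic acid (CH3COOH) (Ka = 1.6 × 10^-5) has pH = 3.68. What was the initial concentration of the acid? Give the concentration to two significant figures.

[H+] = 10^(-3.68) = 2.09 × 10^-4 M = x
Ka = x²/(C₀ − x) ⇒ C₀ = x + x²/Ka
C₀ = 2.09 × 10^-4 + (2.09 × 10^-4)²/(1.6 × 10^-5) = 2.94 × 10^-3 M

C₀ = 2.9 × 10^-3 M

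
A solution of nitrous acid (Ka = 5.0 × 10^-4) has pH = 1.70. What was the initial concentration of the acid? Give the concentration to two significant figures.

[H+] = 10^(-1.70) = 2.00 × 10^-2 M = x
Ka = x²/(C₀ − x) ⇒ C₀ = x + x²/Ka
C₀ = 2.00 × 10^-2 + (2.00 × 10^-2)²/(5.0 × 10^-4) = 8.20 × 10^-1 M

C₀ = 8.2 × 10^-1 M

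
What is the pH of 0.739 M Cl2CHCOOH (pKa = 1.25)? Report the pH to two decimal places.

pH = 0.75

Cl2CHCOOH ⇌ Cl2CHCOO- + H+
Ka = 10^(−1.25) = 5.62 × 10^-2
From the ICE table, Ka = x²/(0.739 − x) = 5.62 × 10^-2.
Here C₀/Ka ≈ 13.1, so the small-x approximation fails. Use the quadratic:
x = (−Ka + √(Ka² + 4·Ka·C₀))/2 = 1.78 × 10^-1 M
pH = −log[H+] = −log(1.78 × 10^-1) = 0.75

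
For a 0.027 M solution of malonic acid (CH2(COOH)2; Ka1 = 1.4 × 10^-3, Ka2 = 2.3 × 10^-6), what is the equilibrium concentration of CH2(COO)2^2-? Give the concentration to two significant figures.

First ionization gives [H+] ≈ [CH2(COOH)COO-] = 5.49 × 10^-3 M.
Second step: Ka2 = [H+][CH2(COO)2^2-]/[CH2(COOH)COO-] ≈ [CH2(COO)2^2-] (since [H+] ≈ [CH2(COOH)COO-]).
So [CH2(COO)2^2-] ≈ Ka2.

2.3 × 10^-6 M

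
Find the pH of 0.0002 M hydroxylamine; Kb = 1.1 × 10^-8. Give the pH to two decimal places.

pH = 8.17

NH2OH + H2O ⇌ NH3OH+ + OH-
Kb = [OH-]²/(0.0002 − [OH-]) = 1.1 × 10^-8
Assume [OH-] ≪ 0.0002: [OH-] ≈ √(1.1 × 10^-8 × 0.0002) = 1.48 × 10^-6 M
([OH-]/C₀ = 0.74% < 5%, so the approximation holds.)
pOH = 5.83, so pH = 14.00 − pOH = 8.17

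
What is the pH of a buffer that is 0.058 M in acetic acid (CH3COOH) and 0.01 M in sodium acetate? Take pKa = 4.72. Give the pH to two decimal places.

pH = 3.96

Using pH = pKa + log([base]/[acid]) with [base]/[acid] = 0.01/0.058:
pH = 4.72 + (-0.763) = 3.96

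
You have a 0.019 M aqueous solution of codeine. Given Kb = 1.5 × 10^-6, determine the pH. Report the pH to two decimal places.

pH = 10.23

C18H21NO3 + H2O ⇌ C18H22NO3+ + OH-
From the ICE table, Kb = [OH-]²/(0.019 − [OH-]) = 1.5 × 10^-6.
Neglecting [OH-] in the denominator: [OH-] = √(1.5 × 10^-6 × 0.019) = 1.69 × 10^-4 M
pOH = −log(1.69 × 10^-4) = 3.77; pH = 14.00 − 3.77 = 10.23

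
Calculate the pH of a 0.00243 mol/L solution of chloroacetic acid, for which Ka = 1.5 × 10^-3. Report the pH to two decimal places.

pH = 2.89

ClCH2COOH ⇌ ClCH2COO- + H+
Ka = [H+]²/(0.00243 − [H+]) = 1.5 × 10^-3
[H+] is not negligible relative to C₀; solve [H+]² + 0.0015·[H+] − 3.64e-06 = 0.
[H+] = [−0.0015 + √(0.0015² + 1.46e-05)]/2 = 1.30 × 10^-3 M
pH = −log[H+] = −log(1.30 × 10^-3) = 2.89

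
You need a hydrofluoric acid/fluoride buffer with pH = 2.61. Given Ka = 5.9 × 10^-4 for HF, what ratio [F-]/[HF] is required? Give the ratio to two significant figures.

ratio = 0.24

pKa = -log(5.9 × 10^-4) = 3.229
pH = pKa + log(r) ⇒ log(r) = 2.61 − 3.229 = -0.619
r = [F-]/[HF] = 10^(-0.619) = 0.24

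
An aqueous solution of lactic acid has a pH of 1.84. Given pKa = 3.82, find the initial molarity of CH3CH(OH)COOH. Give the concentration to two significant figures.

C₀ = 1.4 M

[H+] = 10^(-1.84) = 1.45 × 10^-2 M = x
Ka = 10^(−3.82) = 1.51 × 10^-4
Ka = x²/(C₀ − x) ⇒ C₀ = x + x²/Ka
C₀ = 1.45 × 10^-2 + (1.45 × 10^-2)²/(1.51 × 10^-4) = 1.41 M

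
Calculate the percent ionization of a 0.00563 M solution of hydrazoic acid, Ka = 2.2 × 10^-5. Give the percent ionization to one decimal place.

6.1%

HN3 ⇌ N3- + H+; let x = [H+] at equilibrium.
Solve x² + 2.2e-05x − 1.24e-07 = 0 → x = 3.41 × 10^-4 M
Fraction ionized = 3.41 × 10^-4 / 0.00563 = 0.0606 → 6.1%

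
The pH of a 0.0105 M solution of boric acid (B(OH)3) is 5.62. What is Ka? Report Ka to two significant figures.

Ka = 5.5 × 10^-10

[H+] = 10^(-5.62) = 2.40 × 10^-6 M
At equilibrium [HA] = 0.0105 − 2.40 × 10^-6 = 1.05 × 10^-2 M
Ka = [H+][A-]/[HA] = (2.40 × 10^-6)² / 1.05 × 10^-2 = 5.5 × 10^-10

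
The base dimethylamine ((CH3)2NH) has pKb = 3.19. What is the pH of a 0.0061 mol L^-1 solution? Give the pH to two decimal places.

pH = 11.23

(CH3)2NH + H2O ⇌ (CH3)2NH2+ + OH-
Kb = 10^(−3.19) = 6.46 × 10^-4
From the ICE table, Kb = x²/(0.0061 − x) = 6.46 × 10^-4.
Here C₀/Kb ≈ 9.44, so the small-x approximation fails. Use the quadratic:
x = (−Kb + √(Kb² + 4·Kb·C₀))/2 = 1.69 × 10^-3 M
pOH = −log(1.69 × 10^-3) = 2.77; pH = 14.00 − 2.77 = 11.23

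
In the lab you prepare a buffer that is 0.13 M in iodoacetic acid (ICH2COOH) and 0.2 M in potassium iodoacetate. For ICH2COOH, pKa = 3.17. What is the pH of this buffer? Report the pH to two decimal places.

pH = 3.36

Using pH = pKa + log([base]/[acid]) with [base]/[acid] = 0.2/0.13:
pH = 3.17 + (+0.187) = 3.36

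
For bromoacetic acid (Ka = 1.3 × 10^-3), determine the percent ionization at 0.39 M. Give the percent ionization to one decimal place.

5.6%

BrCH2COOH ⇌ BrCH2COO- + H+; let x = [H+] at equilibrium.
Ka = x²/(C₀ − x); solving the quadratic gives x = 2.19 × 10^-2 M.
% ionization = x/C₀ × 100% = 2.19 × 10^-2/0.39 × 100% = 5.6%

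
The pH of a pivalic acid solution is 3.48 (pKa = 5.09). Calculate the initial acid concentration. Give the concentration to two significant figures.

[H+] = 10^(-3.48) = 3.31 × 10^-4 M = x
Ka = 10^(−5.09) = 8.13 × 10^-6
Ka = x²/(C₀ − x) ⇒ C₀ = x + x²/Ka
C₀ = 3.31 × 10^-4 + (3.31 × 10^-4)²/(8.13 × 10^-6) = 1.38 × 10^-2 M

C₀ = 1.4 × 10^-2 M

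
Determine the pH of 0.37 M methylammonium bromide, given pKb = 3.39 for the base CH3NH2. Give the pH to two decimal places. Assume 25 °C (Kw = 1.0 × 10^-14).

CH3NH3+ is the conjugate acid of the weak base CH3NH2.
Kb = 10^(−3.39) = 4.07 × 10^-4
Ka = Kw/Kb = 1.0×10^-14 / 4.07 × 10^-4 = 2.46 × 10^-11
From the ICE table, Ka = [H+]²/(0.37 − [H+]) = 2.46 × 10^-11.
Neglecting [H+] in the denominator: [H+] = √(2.46 × 10^-11 × 0.37) = 3.02 × 10^-6 M
Check: 0.00082% ionized — well under 5%, approximation valid.
pH = −log(3.02 × 10^-6) = 5.52

pH = 5.52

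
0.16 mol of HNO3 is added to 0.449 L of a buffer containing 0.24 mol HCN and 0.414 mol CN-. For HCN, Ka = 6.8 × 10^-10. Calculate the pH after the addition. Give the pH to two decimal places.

pH = 8.97

After neutralization: n(HCN) = 0.4 mol, n(CN-) = 0.254 mol.
pKa = −log(6.8 × 10^-10) = 9.167
Henderson–Hasselbalch with mole ratio 0.254/0.4: pH = 9.167 + (-0.197)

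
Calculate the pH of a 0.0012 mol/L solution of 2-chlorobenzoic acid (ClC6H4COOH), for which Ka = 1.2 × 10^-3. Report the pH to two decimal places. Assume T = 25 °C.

ClC6H4COOH ⇌ ClC6H4COO- + H+
Ka = x²/(0.0012 − x) = 1.2 × 10^-3
Here C₀/Ka ≈ 1, so the small-x approximation fails. Use the quadratic:
x = (−Ka + √(Ka² + 4·Ka·C₀))/2 = 7.42 × 10^-4 M
pH = −log[H+] = −log(7.42 × 10^-4) = 3.13

pH = 3.13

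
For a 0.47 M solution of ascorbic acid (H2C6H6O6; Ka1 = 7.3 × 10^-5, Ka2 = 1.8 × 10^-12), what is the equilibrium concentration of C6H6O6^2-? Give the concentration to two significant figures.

First ionization gives [H+] ≈ [HC6H6O6-] = 5.86 × 10^-3 M.
Second step: Ka2 = [H+][C6H6O6^2-]/[HC6H6O6-] ≈ [C6H6O6^2-] (since [H+] ≈ [HC6H6O6-]).
So [C6H6O6^2-] ≈ Ka2.

1.8 × 10^-12 M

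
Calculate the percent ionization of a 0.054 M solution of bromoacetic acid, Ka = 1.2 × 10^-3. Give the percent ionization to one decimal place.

13.8%

BrCH2COOH ⇌ BrCH2COO- + H+; let x = [H+] at equilibrium.
Ka = x²/(C₀ − x); solving the quadratic gives x = 7.47 × 10^-3 M.
% ionization = x/C₀ × 100% = 7.47 × 10^-3/0.054 × 100% = 13.8%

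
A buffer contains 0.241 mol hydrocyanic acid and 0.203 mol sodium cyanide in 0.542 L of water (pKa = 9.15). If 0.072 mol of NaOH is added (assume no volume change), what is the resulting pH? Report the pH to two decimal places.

pH = 9.36

OH- converts HCN to CN-: HCN → 0.169 mol, CN- → 0.275 mol.
Henderson–Hasselbalch with mole ratio 0.275/0.169: pH = 9.15 + (+0.211)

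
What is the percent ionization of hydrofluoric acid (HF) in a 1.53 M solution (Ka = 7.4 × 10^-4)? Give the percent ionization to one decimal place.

HF ⇌ F- + H+; let x = [H+] at equilibrium.
x ≈ √(Ka·C₀) = √(7.4 × 10^-4 × 1.53) = 3.36 × 10^-2 M
Fraction ionized = 3.36 × 10^-2 / 1.53 = 0.0220 → 2.2%

2.2%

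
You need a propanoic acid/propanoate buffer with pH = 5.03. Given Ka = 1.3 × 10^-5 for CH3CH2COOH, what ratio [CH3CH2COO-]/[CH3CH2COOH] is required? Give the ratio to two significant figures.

pKa = -log(1.3 × 10^-5) = 4.886
pH = pKa + log(r) ⇒ log(r) = 5.03 − 4.886 = +0.144
r = [CH3CH2COO-]/[CH3CH2COOH] = 10^(+0.144) = 1.39

ratio = 1.4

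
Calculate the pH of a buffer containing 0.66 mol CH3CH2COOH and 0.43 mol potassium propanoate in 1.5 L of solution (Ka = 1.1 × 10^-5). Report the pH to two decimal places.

pH = 4.77

pKa = −log(1.1 × 10^-5) = 4.959
Henderson–Hasselbalch: pH = pKa + log([CH3CH2COO-]/[CH3CH2COOH]) = 4.959 + log(0.43/0.66)
pH = 4.959 + (-0.186) = 4.77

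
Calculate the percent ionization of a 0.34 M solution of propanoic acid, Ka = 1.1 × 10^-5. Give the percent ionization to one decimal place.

CH3CH2COOH ⇌ CH3CH2COO- + H+; let x = [H+] at equilibrium.
x ≈ √(Ka·C₀) = √(1.1 × 10^-5 × 0.34) = 1.93 × 10^-3 M
Fraction ionized = 1.93 × 10^-3 / 0.34 = 0.0057 → 0.6%

0.6%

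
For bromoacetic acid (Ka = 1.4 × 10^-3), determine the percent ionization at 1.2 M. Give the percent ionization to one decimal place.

3.4%

BrCH2COOH ⇌ BrCH2COO- + H+; let x = [H+] at equilibrium.
x ≈ √(Ka·C₀) = √(1.4 × 10^-3 × 1.2) = 4.10 × 10^-2 M
% ionization = x/C₀ × 100% = 4.10 × 10^-2/1.2 × 100% = 3.4%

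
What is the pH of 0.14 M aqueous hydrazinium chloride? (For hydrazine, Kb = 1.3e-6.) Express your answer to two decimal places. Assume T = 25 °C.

pH = 4.48

N2H5+ is the conjugate acid of the weak base N2H4.
Ka = Kw/Kb = 1.0×10^-14 / 1.3 × 10^-6 = 7.69 × 10^-9
From the ICE table, Ka = [H+]²/(0.14 − [H+]) = 7.69 × 10^-9.
Since Ka ≪ C₀, [H+] ≈ √(Ka·C₀) = 3.28 × 10^-5 M.
Check: 0.023% ionized — well under 5%, approximation valid.
pH = −log[H+] = −log(3.28 × 10^-5) = 4.48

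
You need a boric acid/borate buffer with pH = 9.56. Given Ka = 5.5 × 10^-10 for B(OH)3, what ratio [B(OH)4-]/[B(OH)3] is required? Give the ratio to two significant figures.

pKa = -log(5.5 × 10^-10) = 9.260
pH = pKa + log(r) ⇒ log(r) = 9.56 − 9.260 = +0.300
r = [B(OH)4-]/[B(OH)3] = 10^(+0.300) = 2

ratio = 2.0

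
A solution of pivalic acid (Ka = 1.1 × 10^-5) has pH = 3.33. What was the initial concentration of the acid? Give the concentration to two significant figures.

C₀ = 2.0 × 10^-2 M

[H+] = 10^(-3.33) = 4.68 × 10^-4 M = x
Ka = x²/(C₀ − x) ⇒ C₀ = x + x²/Ka
C₀ = 4.68 × 10^-4 + (4.68 × 10^-4)²/(1.1 × 10^-5) = 2.04 × 10^-2 M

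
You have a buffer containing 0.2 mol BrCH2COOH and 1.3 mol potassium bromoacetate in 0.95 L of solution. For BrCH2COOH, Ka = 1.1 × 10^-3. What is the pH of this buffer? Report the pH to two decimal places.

pKa = −log(1.1 × 10^-3) = 2.959
pH = pKa + log([A⁻]/[HA]) = 2.959 + log(1.3/0.2)
pH = 2.959 + (+0.813) = 3.77

pH = 3.77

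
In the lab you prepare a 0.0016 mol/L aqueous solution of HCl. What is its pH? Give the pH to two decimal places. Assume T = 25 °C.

pH = 2.80

HCl is a strong acid and dissociates completely, so [H+] = 0.0016 M.
pH = -log(0.0016) = 2.80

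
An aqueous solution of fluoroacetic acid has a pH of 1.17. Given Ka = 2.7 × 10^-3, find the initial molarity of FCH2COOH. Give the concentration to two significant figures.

[H+] = 10^(-1.17) = 6.76 × 10^-2 M = x
Ka = x²/(C₀ − x) ⇒ C₀ = x + x²/Ka
C₀ = 6.76 × 10^-2 + (6.76 × 10^-2)²/(2.7 × 10^-3) = 1.76 M

C₀ = 1.8 M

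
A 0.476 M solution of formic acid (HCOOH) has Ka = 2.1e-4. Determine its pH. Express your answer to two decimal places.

HCOOH ⇌ HCOO- + H+
From the ICE table, Ka = [H+]²/(0.476 − [H+]) = 2.1 × 10^-4.
Assume [H+] ≪ 0.476: [H+] ≈ √(2.1 × 10^-4 × 0.476) = 1.00 × 10^-2 M
Check: 2.1% ionized — well under 5%, approximation valid.
pH = −log[H+] = −log(1.00 × 10^-2) = 2.00

pH = 2.00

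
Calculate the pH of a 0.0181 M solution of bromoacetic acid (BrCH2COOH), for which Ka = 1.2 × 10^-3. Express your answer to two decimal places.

BrCH2COOH ⇌ BrCH2COO- + H+
Let x = [H+] at equilibrium. Ka = x²/(0.0181 − x).
Here C₀/Ka ≈ 15.1, so the small-x approximation fails. Use the quadratic:
x = [−0.0012 + √(0.0012² + 8.69e-05)]/2 = 4.10 × 10^-3 M
pH = −log(4.10 × 10^-3) = 2.39

pH = 2.39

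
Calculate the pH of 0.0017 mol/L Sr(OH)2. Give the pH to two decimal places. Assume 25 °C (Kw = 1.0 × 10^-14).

Sr(OH)2 is a strong base (each formula unit releases 2 OH-); [OH-] = 0.0034 M.
pOH = -log(0.0034) = 2.47
pH = 14.00 - 2.47 = 11.53

pH = 11.53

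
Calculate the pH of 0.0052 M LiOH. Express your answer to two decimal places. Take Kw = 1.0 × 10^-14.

LiOH is a strong base; [OH-] = 0.0052 M.
pOH = -log(0.0052) = 2.28
pH = 14.00 - 2.28 = 11.72

pH = 11.72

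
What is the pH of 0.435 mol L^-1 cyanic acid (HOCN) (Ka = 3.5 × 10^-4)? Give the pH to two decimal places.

HOCN ⇌ OCN- + H+
Ka = [H+]²/(0.435 − [H+]) = 3.5 × 10^-4
Assume [H+] ≪ 0.435: [H+] ≈ √(3.5 × 10^-4 × 0.435) = 1.23 × 10^-2 M
Check: 2.8% ionized — well under 5%, approximation valid.
pH = −log(1.23 × 10^-2) = 1.91

pH = 1.91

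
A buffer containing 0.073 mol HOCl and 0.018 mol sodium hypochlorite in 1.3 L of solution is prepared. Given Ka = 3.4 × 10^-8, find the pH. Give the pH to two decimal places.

pH = 6.86

pKa = −log(3.4 × 10^-8) = 7.469
Using pH = pKa + log([base]/[acid]) with [base]/[acid] = 0.018/0.073:
pH = 7.469 + (-0.608) = 6.86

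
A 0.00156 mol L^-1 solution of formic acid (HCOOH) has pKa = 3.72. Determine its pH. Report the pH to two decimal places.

pH = 3.34

HCOOH ⇌ HCOO- + H+
Ka = 10^(−3.72) = 1.91 × 10^-4
From the ICE table, Ka = [H+]²/(0.00156 − [H+]) = 1.91 × 10^-4.
[H+] is not negligible relative to C₀; solve [H+]² + 0.000191·[H+] − 2.98e-07 = 0.
[H+] = (−Ka + √(Ka² + 4·Ka·C₀))/2 = 4.59 × 10^-4 M
pH = −log[H+] = −log(4.59 × 10^-4) = 3.34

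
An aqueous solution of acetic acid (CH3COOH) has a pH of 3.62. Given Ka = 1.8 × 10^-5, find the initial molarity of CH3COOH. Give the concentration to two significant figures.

C₀ = 3.4 × 10^-3 M

[H+] = 10^(-3.62) = 2.40 × 10^-4 M = x
Ka = x²/(C₀ − x) ⇒ C₀ = x + x²/Ka
C₀ = 2.40 × 10^-4 + (2.40 × 10^-4)²/(1.8 × 10^-5) = 3.44 × 10^-3 M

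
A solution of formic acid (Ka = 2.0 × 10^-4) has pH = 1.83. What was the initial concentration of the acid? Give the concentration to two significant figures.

C₀ = 1.1 M

[H+] = 10^(-1.83) = 1.48 × 10^-2 M = x
Ka = x²/(C₀ − x) ⇒ C₀ = x + x²/Ka
C₀ = 1.48 × 10^-2 + (1.48 × 10^-2)²/(2.0 × 10^-4) = 1.11 M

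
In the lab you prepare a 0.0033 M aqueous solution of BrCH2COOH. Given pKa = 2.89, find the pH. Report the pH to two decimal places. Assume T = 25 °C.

pH = 2.82

BrCH2COOH ⇌ BrCH2COO- + H+
Ka = 10^(−2.89) = 1.29 × 10^-3
From the ICE table, Ka = [H+]²/(0.0033 − [H+]) = 1.29 × 10^-3.
The 5% rule fails; solving [H+]² + Ka·[H+] − Ka·C₀ = 0 exactly:
[H+] = [−0.00129 + √(0.00129² + 1.7e-05)]/2 = 1.52 × 10^-3 M
pH = −log[H+] = −log(1.52 × 10^-3) = 2.82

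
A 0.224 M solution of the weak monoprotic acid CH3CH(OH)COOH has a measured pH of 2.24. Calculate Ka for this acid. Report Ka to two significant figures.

[H+] = 10^(-2.24) = 5.75 × 10^-3 M
At equilibrium [HA] = 0.224 − 5.75 × 10^-3 = 2.18 × 10^-1 M
Ka = [H+][A-]/[HA] = (5.75 × 10^-3)² / 2.18 × 10^-1 = 1.5 × 10^-4

Ka = 1.5 × 10^-4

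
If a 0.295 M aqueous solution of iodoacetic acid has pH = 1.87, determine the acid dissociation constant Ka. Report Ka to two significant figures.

Ka = 6.5 × 10^-4

[H+] = 10^(-1.87) = 1.35 × 10^-2 M
At equilibrium [HA] = 0.295 − 1.35 × 10^-2 = 2.81 × 10^-1 M
Ka = [H+][A-]/[HA] = (1.35 × 10^-2)² / 2.81 × 10^-1 = 6.5 × 10^-4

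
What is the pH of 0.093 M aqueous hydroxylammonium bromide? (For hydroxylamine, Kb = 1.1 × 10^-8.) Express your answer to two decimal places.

pH = 3.54

NH3OH+ is the conjugate acid of the weak base NH2OH.
Ka = Kw/Kb = 1.0×10^-14 / 1.1 × 10^-8 = 9.09 × 10^-7
From the ICE table, Ka = [H+]²/(0.093 − [H+]) = 9.09 × 10^-7.
Since Ka ≪ C₀, [H+] ≈ √(Ka·C₀) = 2.91 × 10^-4 M.
pH = −log(2.91 × 10^-4) = 3.54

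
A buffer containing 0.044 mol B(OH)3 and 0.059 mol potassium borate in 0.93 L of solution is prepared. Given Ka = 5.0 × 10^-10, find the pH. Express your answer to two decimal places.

pH = 9.43

pKa = −log(5.0 × 10^-10) = 9.301
pH = pKa + log([A⁻]/[HA]) = 9.301 + log(0.059/0.044)
pH = 9.301 + (+0.127) = 9.43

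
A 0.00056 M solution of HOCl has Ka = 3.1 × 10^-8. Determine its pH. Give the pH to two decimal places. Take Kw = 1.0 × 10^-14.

HOCl ⇌ OCl- + H+
Ka = [H+]²/(0.00056 − [H+]) = 3.1 × 10^-8
Neglecting [H+] in the denominator: [H+] = √(3.1 × 10^-8 × 0.00056) = 4.17 × 10^-6 M
pH = −log(4.17 × 10^-6) = 5.38

pH = 5.38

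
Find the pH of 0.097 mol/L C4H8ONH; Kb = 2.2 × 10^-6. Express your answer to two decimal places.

pH = 10.66

C4H8ONH + H2O ⇌ C4H8ONH2+ + OH-
Kb = x²/(0.097 − x) = 2.2 × 10^-6
Neglecting x in the denominator: x = √(2.2 × 10^-6 × 0.097) = 4.62 × 10^-4 M
Check: 0.48% ionized — well under 5%, approximation valid.
pOH = −log(4.62 × 10^-4) = 3.34; pH = 14.00 − 3.34 = 10.66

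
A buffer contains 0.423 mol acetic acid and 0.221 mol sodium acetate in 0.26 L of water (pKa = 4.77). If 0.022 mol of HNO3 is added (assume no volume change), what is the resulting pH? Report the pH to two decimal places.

Added H+ converts CH3COO- to CH3COOH: CH3COOH → 0.445 mol, CH3COO- → 0.199 mol.
pH = pKa + log(n_CH3COO-/n_CH3COOH) = 4.77 + log(0.199/0.445) = 4.77 + (-0.350)

pH = 4.42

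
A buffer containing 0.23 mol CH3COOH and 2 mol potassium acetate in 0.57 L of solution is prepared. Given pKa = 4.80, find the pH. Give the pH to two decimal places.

pH = 5.74

pH = pKa + log([A⁻]/[HA]) = 4.80 + log(2/0.23)
pH = 4.80 + (+0.939) = 5.74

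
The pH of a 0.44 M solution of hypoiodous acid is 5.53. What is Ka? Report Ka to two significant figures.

[H+] = 10^(-5.53) = 2.95 × 10^-6 M
At equilibrium [HA] = 0.44 − 2.95 × 10^-6 = 4.40 × 10^-1 M
Ka = [H+][A-]/[HA] = (2.95 × 10^-6)² / 4.40 × 10^-1 = 2.0 × 10^-11

Ka = 2.0 × 10^-11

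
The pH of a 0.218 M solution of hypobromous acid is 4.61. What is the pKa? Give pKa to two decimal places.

pKa = 8.56

[H+] = 10^(-4.61) = 2.45 × 10^-5 M
At equilibrium [HA] = 0.218 − 2.45 × 10^-5 = 2.18 × 10^-1 M
Ka = [H+][A-]/[HA] = (2.45 × 10^-5)² / 2.18 × 10^-1 = 2.75 × 10^-9
pKa = -log(2.75 × 10^-9) = 8.56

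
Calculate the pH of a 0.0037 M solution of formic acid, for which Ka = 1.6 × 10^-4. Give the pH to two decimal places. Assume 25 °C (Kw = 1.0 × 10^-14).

HCOOH ⇌ HCOO- + H+
Ka = x²/(0.0037 − x) = 1.6 × 10^-4
x is not negligible relative to C₀; solve x² + 0.00016·x − 5.92e-07 = 0.
x = (−Ka + √(Ka² + 4·Ka·C₀))/2 = 6.94 × 10^-4 M
pH = −log(6.94 × 10^-4) = 3.16

pH = 3.16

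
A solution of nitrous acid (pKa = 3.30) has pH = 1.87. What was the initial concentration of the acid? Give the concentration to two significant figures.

C₀ = 3.8 × 10^-1 M

[H+] = 10^(-1.87) = 1.35 × 10^-2 M = x
Ka = 10^(−3.30) = 5.01 × 10^-4
Ka = x²/(C₀ − x) ⇒ C₀ = x + x²/Ka
C₀ = 1.35 × 10^-2 + (1.35 × 10^-2)²/(5.01 × 10^-4) = 3.77 × 10^-1 M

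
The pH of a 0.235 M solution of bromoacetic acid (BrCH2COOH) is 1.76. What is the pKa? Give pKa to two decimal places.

[H+] = 10^(-1.76) = 1.74 × 10^-2 M
At equilibrium [HA] = 0.235 − 1.74 × 10^-2 = 2.18 × 10^-1 M
Ka = [H+][A-]/[HA] = (1.74 × 10^-2)² / 2.18 × 10^-1 = 1.39 × 10^-3
pKa = -log(1.39 × 10^-3) = 2.86

pKa = 2.86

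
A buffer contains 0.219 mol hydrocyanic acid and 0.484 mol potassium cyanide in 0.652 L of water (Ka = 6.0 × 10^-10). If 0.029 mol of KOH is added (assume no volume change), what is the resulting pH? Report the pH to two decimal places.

OH- converts HCN to CN-: HCN → 0.19 mol, CN- → 0.513 mol.
pKa = −log(6.0 × 10^-10) = 9.222
pH = pKa + log([A⁻]/[HA]) = 9.222 + log(0.513/0.19) = 9.222 +0.431

pH = 9.65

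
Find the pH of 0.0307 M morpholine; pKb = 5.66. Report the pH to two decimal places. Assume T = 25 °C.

pH = 10.41

C4H8ONH + H2O ⇌ C4H8ONH2+ + OH-
Kb = 10^(−5.66) = 2.19 × 10^-6
Let x = [OH-] at equilibrium. Kb = x²/(0.0307 − x).
Assume x ≪ 0.0307: x ≈ √(2.19 × 10^-6 × 0.0307) = 2.59 × 10^-4 M
(x/C₀ = 0.84% < 5%, so the approximation holds.)
pOH = −log(2.59 × 10^-4) = 3.59; pH = 14.00 − 3.59 = 10.41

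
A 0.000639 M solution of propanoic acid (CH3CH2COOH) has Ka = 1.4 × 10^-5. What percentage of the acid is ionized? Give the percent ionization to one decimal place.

13.7%

CH3CH2COOH ⇌ CH3CH2COO- + H+; let x = [H+] at equilibrium.
Solve x² + 1.4e-05x − 8.95e-09 = 0 → x = 8.78 × 10^-5 M
% ionization = x/C₀ × 100% = 8.78 × 10^-5/0.000639 × 100% = 13.7%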